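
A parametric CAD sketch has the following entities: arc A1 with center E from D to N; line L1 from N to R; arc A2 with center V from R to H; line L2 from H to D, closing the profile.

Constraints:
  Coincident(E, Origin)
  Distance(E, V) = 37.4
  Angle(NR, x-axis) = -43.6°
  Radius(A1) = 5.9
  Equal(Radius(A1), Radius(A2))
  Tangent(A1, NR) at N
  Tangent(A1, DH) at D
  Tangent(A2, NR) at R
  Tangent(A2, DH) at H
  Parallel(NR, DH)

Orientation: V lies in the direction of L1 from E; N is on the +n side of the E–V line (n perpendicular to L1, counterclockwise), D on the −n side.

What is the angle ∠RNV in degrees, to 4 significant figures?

8.965°

Tangency of A1 to both parallel lines with radius 5.9 puts N and D at E ± 5.9·n: N = (4.069, 4.273), D = (-4.069, -4.273). Equal radii place R and H the same way about V: R = V + 5.9·n = (31.15, -21.52), H = V − 5.9·n = (23.02, -30.06). Then cos ∠RNV = NR·NV / (|NR||NV|), giving 8.965°.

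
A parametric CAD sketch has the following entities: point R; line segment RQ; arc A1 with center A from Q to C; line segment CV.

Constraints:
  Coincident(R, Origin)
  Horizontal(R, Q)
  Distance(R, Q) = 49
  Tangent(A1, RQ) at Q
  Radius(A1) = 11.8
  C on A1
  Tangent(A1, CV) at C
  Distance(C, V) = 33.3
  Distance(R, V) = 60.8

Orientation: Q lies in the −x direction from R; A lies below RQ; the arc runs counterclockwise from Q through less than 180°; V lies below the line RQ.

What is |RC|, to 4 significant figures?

61.56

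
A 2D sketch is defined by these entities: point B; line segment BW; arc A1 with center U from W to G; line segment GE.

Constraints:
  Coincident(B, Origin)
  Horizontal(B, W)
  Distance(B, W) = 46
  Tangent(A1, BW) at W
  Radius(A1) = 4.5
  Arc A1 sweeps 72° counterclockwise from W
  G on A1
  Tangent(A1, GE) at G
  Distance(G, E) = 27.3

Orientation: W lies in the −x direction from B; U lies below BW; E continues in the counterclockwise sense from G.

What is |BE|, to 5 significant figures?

65.520

On A1, W sits at bearing 90° from U; a 72° counterclockwise sweep puts G at bearing 162°, so G = U + 4.5·(cos 162°, sin 162°) = (-50.280, -3.1094). The tangent condition forces UG to be normal to GE, so GE runs along (−sin 162°, cos 162°); with |GE| = 27.3, E = (-58.716, -29.073). Then |BE| = |E − B| = 65.520.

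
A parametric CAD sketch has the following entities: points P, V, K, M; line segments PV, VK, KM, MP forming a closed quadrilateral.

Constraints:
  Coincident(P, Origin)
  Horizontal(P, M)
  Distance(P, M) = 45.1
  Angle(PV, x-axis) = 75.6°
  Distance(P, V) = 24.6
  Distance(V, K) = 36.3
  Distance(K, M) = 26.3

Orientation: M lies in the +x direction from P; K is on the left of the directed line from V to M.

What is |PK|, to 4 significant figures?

49.77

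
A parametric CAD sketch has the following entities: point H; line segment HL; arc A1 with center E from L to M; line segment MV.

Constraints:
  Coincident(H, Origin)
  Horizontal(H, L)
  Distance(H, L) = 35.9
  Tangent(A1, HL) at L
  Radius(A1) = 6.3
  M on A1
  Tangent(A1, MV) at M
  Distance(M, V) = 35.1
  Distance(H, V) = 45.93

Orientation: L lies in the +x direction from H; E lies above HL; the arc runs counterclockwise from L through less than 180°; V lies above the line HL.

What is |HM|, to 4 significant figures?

42.39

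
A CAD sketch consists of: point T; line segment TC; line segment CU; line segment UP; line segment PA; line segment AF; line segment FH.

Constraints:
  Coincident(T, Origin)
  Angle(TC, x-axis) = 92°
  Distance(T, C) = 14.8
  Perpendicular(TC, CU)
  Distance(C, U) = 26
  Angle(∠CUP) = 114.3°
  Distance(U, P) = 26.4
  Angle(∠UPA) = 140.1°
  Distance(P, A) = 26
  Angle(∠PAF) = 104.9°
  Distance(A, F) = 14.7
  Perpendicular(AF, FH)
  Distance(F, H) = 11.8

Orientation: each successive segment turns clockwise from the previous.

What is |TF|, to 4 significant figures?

37.35

T is at the origin; TC runs at 92.0° with length 14.8, so C = (-0.5165, 14.79). TC is perpendicular to CU, so CU runs at 2.000°; with |CU| = 26.0, U = (25.47, 15.70). ∠CUP = 114.3° gives UP at -63.70° from the x-axis; with |UP| = 26.4, P = (37.16, -7.969). ∠UPA = 140.1° gives PA at -103.6° from the x-axis; with |PA| = 26.0, A = (31.05, -33.24). ∠PAF = 104.9° gives AF at -178.7° from the x-axis; with |AF| = 14.7, F = (16.35, -33.57). Then |TF| = |F − T| = 37.35.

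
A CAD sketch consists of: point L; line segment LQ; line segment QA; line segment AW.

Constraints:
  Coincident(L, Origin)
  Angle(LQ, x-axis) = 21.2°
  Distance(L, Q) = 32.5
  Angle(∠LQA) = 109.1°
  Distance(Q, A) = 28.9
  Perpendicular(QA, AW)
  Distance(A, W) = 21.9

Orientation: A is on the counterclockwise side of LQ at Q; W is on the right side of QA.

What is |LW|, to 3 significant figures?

65.8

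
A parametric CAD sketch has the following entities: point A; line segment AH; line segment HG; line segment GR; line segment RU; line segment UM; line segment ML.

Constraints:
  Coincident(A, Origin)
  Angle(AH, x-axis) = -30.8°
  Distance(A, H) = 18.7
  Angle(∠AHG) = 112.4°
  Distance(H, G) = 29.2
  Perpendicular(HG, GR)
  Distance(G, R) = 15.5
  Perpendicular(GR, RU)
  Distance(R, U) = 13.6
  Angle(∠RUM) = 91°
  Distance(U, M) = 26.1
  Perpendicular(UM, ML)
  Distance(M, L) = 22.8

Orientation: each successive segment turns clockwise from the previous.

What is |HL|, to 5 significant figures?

39.502

∠RUM = 91.0° gives UM at -7.4000° from the x-axis; with |UM| = 26.1, M = (24.333, -26.105). UM is perpendicular to ML, so ML runs at -97.400°; with |ML| = 22.8, L = (21.396, -48.715). Then |HL| = |L − H| = 39.502.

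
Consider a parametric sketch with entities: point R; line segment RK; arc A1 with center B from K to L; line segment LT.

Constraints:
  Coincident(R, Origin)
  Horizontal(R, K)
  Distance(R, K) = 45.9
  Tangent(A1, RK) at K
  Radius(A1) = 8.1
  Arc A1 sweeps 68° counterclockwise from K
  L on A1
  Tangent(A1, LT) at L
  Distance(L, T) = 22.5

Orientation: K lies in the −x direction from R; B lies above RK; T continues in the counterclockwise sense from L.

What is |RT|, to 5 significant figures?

39.622

On A1, K sits at bearing -90° from B; a 68° counterclockwise sweep puts L at bearing -22°, so L = B + 8.1·(cos -22°, sin -22°) = (-38.390, 5.0657). Tangency of A1 to LT means the radius BL is perpendicular to LT, so LT runs along (−sin -22°, cos -22°); with |LT| = 22.5, T = (-29.961, 25.927). Then |RT| = |T − R| = 39.622.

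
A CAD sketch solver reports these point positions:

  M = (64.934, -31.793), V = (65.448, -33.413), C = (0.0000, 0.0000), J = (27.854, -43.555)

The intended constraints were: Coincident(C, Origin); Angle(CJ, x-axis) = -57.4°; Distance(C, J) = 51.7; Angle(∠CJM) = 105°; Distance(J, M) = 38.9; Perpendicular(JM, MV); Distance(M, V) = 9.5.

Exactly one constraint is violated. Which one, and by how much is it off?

Distance(M, V) = 9.5 — off by 7.80.

C = (0.00, 0.00) ✓; CJ at -57.40° ✓; |CJ| = 51.70 ✓; ∠CJM = 105.0° ✓; |JM| = 38.90 ✓; ∠(JM, MV) = 90.00° ✓; |MV| = 1.700 ✗.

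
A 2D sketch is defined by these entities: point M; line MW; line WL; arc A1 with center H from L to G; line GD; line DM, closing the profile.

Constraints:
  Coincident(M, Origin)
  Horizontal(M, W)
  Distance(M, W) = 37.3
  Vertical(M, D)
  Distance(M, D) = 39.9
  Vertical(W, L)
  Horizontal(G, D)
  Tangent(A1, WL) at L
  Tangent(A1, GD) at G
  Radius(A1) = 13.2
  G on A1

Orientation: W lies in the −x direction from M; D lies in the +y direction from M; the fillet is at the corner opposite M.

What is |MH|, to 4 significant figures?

35.97

MD is vertical with |MD| = 39.9 and D on the +y side, so D = (0.000, 39.90). The virtual corner opposite M is at (-37.30, 39.90). Tangency of A1 to WL means the radius HL is perpendicular to WL and since A1 is tangent to GD there, HG ⟂ GD, with radius 13.2, so the center H sits 13.2 in from both sides at H = (-24.10, 26.70). Then |MH| = |H − M| = 35.97.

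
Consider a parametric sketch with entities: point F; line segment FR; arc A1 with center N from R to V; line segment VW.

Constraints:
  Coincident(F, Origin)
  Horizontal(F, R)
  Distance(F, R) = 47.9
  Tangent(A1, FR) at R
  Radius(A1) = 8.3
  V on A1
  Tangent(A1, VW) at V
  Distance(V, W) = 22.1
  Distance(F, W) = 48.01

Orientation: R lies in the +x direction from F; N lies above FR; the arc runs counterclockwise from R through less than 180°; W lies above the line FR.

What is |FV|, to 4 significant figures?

55.53

F is at the origin; F and R share the same y with |FR| = 47.9 and R on the +x side, so R = (47.90, 0.000). A1 meets FR tangentially, so NR is at right angles to FR, so N = R + (0, 8.3) = (47.90, 8.300). Since NV ⟂ VW (tangency), |NW| = √(8.3² + 22.1²) = 23.61 regardless of where V sits on A1. So W lies on both circle(F, 48.01) and circle(N, 23.61); the above-FR intersection is W = (37.78, 29.63). V is the foot of the tangent from W: V = (53.67, 14.27).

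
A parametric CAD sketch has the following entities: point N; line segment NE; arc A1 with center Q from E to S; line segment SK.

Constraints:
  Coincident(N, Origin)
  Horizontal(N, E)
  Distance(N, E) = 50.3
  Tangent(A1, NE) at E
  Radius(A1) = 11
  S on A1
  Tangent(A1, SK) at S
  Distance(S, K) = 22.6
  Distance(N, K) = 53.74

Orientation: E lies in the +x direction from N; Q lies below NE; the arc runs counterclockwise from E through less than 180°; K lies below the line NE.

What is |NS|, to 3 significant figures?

41.1

Checks: |QS| = 11.00 ✓; ∠(QS, SK) = 90.00° ✓; |SK| = 22.60 ✓; |NK| = 53.74 ✓.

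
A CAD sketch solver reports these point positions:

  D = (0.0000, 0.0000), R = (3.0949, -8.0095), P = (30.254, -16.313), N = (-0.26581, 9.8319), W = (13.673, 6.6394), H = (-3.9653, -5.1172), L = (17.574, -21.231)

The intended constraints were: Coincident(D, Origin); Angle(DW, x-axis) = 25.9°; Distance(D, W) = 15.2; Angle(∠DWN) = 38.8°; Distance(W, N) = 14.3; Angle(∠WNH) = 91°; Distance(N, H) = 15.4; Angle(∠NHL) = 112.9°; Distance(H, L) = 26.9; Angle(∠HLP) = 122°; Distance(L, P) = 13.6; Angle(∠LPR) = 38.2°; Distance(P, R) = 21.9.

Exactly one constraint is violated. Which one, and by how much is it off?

Distance(P, R) = 21.9 — off by 6.50.

D = (0.00, 0.00) ✓; DW at 25.90° ✓; |DW| = 15.20 ✓; ∠DWN = 38.80° ✓; |WN| = 14.30 ✓; ∠WNH = 91.00° ✓; |NH| = 15.40 ✓; ∠NHL = 112.9° ✓; |HL| = 26.90 ✓; ∠HLP = 122.0° ✓; |LP| = 13.60 ✓; ∠LPR = 38.20° ✓; |PR| = 28.40 ✗.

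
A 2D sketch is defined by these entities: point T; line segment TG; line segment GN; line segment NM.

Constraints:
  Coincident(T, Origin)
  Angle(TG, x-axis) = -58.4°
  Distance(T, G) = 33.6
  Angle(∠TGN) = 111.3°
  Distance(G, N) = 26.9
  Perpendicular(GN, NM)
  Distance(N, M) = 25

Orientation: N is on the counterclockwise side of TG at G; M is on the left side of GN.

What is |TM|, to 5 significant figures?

39.610

T is at the origin; TG runs at -58.4° with length 33.6, so G = 33.6·(cos -58.4°, sin -58.4°) = (17.606, -28.618). ∠TGN = 111.3°, so GN runs at -58.4° + (180° − 111.3°) = 10.300° from the x-axis; with |GN| = 26.9, N = G + 26.9·(cos 10.300°, sin 10.300°) = (44.072, -23.808). The perpendicularity gives NM at right angles to GN; with |NM| = 25.0 on the left of GN, M = N + 25.0·(-0.17880, 0.98389) = (39.602, 0.78888). Then |TM| = |M − T| = 39.610.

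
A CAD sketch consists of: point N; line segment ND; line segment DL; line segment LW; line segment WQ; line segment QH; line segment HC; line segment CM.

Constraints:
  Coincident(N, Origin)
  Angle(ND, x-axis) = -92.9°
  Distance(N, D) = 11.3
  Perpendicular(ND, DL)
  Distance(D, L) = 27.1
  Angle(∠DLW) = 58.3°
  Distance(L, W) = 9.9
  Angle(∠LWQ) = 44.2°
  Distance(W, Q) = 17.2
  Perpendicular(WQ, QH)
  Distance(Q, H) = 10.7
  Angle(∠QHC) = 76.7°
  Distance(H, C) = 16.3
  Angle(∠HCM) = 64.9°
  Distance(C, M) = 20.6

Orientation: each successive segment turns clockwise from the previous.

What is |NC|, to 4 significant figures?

28.96

N is at the origin; ND runs at -92.9° with length 11.3, so D = (-0.5717, -11.29). ND ⟂ DL, so DL runs at 177.1°; with |DL| = 27.1, L = (-27.64, -9.914). ∠DLW = 58.3° gives LW at 55.40° from the x-axis; with |LW| = 9.9, W = (-22.02, -1.765). ∠LWQ = 44.2° gives WQ at -80.40° from the x-axis; with |WQ| = 17.2, Q = (-19.15, -18.72). WQ ⟂ QH, so QH runs at -170.4°; with |QH| = 10.7, H = (-29.70, -20.51). ∠QHC = 76.7° gives HC at 86.30° from the x-axis; with |HC| = 16.3, C = (-28.65, -4.243). Then |NC| = |C − N| = 28.96.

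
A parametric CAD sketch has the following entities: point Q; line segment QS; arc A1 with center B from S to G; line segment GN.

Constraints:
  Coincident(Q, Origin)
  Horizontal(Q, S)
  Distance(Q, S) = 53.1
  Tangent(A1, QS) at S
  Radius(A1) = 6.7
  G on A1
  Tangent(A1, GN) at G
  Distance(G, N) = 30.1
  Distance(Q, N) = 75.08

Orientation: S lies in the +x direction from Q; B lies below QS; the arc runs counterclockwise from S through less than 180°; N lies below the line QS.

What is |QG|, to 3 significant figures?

49.1

Q is at the origin; Q and S share the same y with |QS| = 53.1 and S on the +x side, so S = (53.1, 0.00). Tangency of A1 to QS means the radius BS is perpendicular to QS, so B = S + (0, -6.7) = (53.1, -6.70). Since BG ⟂ GN (tangency), |BN| = √(6.7² + 30.1²) = 30.8 regardless of where G sits on A1. So N lies on both circle(Q, 75.08) and circle(B, 30.8); the below-QS intersection is N = (66.8, -34.3). G is the foot of the tangent from N: G = (47.9, -10.9).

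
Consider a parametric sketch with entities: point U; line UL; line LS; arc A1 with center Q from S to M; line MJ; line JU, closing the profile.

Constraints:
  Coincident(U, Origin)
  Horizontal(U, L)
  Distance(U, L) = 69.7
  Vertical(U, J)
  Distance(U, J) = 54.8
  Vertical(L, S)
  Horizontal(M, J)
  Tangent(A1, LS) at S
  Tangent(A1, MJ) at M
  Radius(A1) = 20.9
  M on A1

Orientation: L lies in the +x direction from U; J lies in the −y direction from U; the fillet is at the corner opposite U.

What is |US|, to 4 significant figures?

77.51

The virtual corner opposite U is at (69.70, -54.80). Tangency of A1 to LS means the radius QS is perpendicular to LS and the tangent condition forces QM to be normal to MJ, with radius 20.9, so the center Q sits 20.9 in from both sides at Q = (48.80, -33.90). That places the tangent points at S = (69.70, -33.90) on LS and M = (48.80, -54.80) on MJ. Then |US| = |S − U| = 77.51.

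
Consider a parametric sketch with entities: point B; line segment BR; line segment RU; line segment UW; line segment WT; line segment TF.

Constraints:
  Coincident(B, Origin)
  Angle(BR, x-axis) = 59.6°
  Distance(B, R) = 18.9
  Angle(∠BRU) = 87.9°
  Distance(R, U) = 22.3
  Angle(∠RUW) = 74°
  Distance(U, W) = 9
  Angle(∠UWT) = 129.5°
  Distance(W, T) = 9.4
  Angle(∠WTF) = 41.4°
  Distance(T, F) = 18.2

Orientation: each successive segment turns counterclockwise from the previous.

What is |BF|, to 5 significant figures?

29.322

B is at the origin; BR runs at 59.6° with length 18.9, so R = (9.5640, 16.302). ∠BRU = 87.9° gives RU at 151.70° from the x-axis; with |RU| = 22.3, U = (-10.071, 26.874). ∠RUW = 74.0° gives UW at -102.30° from the x-axis; with |UW| = 9.0, W = (-11.988, 18.080). ∠UWT = 129.5° gives WT at -51.800° from the x-axis; with |WT| = 9.4, T = (-6.1748, 10.693). ∠WTF = 41.4° gives TF at 86.800° from the x-axis; with |TF| = 18.2, F = (-5.1589, 28.865). Then |BF| = |F − B| = 29.322.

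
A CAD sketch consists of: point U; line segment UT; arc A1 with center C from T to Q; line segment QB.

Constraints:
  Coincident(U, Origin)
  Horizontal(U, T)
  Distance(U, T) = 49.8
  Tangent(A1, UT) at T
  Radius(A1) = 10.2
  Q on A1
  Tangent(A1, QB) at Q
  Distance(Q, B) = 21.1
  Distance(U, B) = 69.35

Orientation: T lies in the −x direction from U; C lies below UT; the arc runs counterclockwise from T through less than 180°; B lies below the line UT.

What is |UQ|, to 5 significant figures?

60.574

U is at the origin; U and T share the same y with |UT| = 49.8 and T on the −x side, so T = (-49.800, 0.0000). A1 meets UT tangentially, so CT is at right angles to UT, so C = T + (0, -10.2) = (-49.800, -10.200). Since CQ ⟂ QB (tangency), |CB| = √(10.2² + 21.1²) = 23.436 regardless of where Q sits on A1. So B lies on both circle(U, 69.35) and circle(C, 23.436); the below-UT intersection is B = (-62.608, -29.826). Q is the foot of the tangent from B: Q = (-59.917, -8.8988).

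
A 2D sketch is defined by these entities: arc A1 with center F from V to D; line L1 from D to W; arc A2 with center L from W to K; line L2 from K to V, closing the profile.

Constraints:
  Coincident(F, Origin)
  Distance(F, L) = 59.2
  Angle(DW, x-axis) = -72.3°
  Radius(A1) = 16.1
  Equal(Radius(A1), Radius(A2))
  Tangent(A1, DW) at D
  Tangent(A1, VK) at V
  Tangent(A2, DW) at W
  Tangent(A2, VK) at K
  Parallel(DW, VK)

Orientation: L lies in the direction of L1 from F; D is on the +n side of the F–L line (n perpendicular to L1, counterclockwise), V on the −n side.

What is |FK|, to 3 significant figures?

61.4

The slot axis is L1's direction at -72.3°, so u = (cos -72.3°, sin -72.3°) = (0.304, -0.953) and n = (−sin -72.3°, cos -72.3°) = (0.953, 0.304). F is at the origin and L lies 59.2 along u from F, so L = 59.2·u = (18.0, -56.4). Tangency of A1 to both parallel lines with radius 16.1 puts D and V at F ± 16.1·n: D = (15.3, 4.89), V = (-15.3, -4.89). Equal radii place W and K the same way about L: W = L + 16.1·n = (33.3, -51.5), K = L − 16.1·n = (2.66, -61.3). Then |FK| = |K − F| = 61.4.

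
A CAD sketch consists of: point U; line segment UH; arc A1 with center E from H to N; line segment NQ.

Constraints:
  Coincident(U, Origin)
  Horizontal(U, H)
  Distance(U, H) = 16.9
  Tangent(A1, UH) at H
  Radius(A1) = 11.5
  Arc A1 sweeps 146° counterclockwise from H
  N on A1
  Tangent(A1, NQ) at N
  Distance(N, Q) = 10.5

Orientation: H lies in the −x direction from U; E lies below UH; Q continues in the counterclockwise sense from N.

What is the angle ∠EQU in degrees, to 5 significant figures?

36.926°

U is at the origin; U and H share the same y with |UH| = 16.9 and H on the −x side, so H = (-16.900, 0.0000). Tangency of A1 to UH means the radius EH is perpendicular to UH, so E = H + (0, -11.5) = (-16.900, -11.500). On A1, H sits at bearing 90° from E; a 146° counterclockwise sweep puts N at bearing 236°, so N = E + 11.5·(cos 236°, sin 236°) = (-23.331, -21.034). Tangency of A1 to NQ means the radius EN is perpendicular to NQ, so NQ runs along (−sin 236°, cos 236°); with |NQ| = 10.5, Q = (-14.626, -26.905). Then cos ∠EQU = QE·QU / (|QE||QU|), giving 36.926°.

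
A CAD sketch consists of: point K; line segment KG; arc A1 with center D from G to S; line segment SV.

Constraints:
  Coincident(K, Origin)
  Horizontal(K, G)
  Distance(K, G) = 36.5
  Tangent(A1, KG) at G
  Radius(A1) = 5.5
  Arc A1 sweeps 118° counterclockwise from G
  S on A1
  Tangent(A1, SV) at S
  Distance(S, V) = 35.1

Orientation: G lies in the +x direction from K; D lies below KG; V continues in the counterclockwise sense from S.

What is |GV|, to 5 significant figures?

40.765

K is at the origin; K and G share the same y with |KG| = 36.5 and G on the +x side, so G = (36.500, 0.0000). A1 meets KG tangentially, so DG is at right angles to KG, so D = G + (0, -5.5) = (36.500, -5.5000). On A1, G sits at bearing 90° from D; a 118° counterclockwise sweep puts S at bearing 208°, so S = D + 5.5·(cos 208°, sin 208°) = (31.644, -8.0821). The tangent condition forces DS to be normal to SV, so SV runs along (−sin 208°, cos 208°); with |SV| = 35.1, V = (48.122, -39.074). Then |GV| = |V − G| = 40.765.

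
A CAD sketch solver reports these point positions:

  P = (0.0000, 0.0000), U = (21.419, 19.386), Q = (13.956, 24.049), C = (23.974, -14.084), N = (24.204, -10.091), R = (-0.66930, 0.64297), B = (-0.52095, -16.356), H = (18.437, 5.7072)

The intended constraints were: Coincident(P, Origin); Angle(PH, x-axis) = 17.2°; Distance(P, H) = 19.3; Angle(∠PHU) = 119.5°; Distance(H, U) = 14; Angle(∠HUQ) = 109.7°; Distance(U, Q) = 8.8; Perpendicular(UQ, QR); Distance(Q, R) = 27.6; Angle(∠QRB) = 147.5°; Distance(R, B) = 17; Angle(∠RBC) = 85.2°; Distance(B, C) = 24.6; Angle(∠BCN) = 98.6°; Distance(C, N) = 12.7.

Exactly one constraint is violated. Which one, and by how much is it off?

Distance(C, N) = 12.7 — off by 8.70.

P = (0.00, 0.00) ✓; PH at 17.20° ✓; |PH| = 19.30 ✓; ∠PHU = 119.5° ✓; |HU| = 14.00 ✓; ∠HUQ = 109.7° ✓; |UQ| = 8.800 ✓; ∠(UQ, QR) = 90.00° ✓; |QR| = 27.60 ✓; ∠QRB = 147.5° ✓; |RB| = 17.00 ✓; ∠RBC = 85.20° ✓; |BC| = 24.60 ✓; ∠BCN = 98.60° ✓; |CN| = 4.000 ✗.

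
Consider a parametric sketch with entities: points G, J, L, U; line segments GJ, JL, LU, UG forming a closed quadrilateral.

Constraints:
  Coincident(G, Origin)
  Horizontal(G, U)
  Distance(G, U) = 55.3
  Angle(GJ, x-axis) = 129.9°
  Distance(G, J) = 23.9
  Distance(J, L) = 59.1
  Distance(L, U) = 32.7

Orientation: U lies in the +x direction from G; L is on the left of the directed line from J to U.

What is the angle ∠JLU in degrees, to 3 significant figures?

101°

G is at the origin; G and U share the same y with |GU| = 55.3 and U in +x, so U = (55.3, 0). GJ runs at 129.9° with |GJ| = 23.9, so J = (-15.3, 18.3). L is determined by |JL| = 59.1 and |LU| = 32.7 together: it lies at the intersection of circle(J, 59.1) and circle(U, 32.7). With |JU| = 73.0, the foot of the radical line on JU is 53.1 from J and the perpendicular offset is √(59.1² − 53.1²) = 26.0. Taking the left-of-JU solution: L = (42.6, 30.1).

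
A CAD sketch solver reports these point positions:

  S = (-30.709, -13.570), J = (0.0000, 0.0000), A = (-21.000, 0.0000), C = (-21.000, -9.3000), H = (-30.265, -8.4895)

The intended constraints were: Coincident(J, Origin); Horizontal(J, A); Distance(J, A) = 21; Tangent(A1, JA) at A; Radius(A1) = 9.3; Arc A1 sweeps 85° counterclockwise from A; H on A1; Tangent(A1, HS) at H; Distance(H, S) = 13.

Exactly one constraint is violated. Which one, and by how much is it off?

Distance(H, S) = 13 — off by 7.90.

J = (0.00, 0.00) ✓; J.y = 0.00, A.y = 0.00 ✓; |JA| = 21.00 ✓; ∠(CA, AJ) = 90.00° ✓; |CA| = 9.300 ✓; bearing(C→H) − bearing(C→A) = 85.00° ✓; |CH| = 9.300 ✓; ∠(CH, HS) = 90.00° ✓; |HS| = 5.100 ✗.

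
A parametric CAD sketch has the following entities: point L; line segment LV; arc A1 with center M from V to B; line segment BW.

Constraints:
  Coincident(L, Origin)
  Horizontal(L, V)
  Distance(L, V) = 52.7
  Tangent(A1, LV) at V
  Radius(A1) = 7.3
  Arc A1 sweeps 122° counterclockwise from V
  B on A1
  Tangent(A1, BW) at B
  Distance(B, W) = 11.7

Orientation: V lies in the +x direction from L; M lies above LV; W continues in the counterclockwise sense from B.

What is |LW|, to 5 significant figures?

56.755

L is at the origin; L and V share the same y with |LV| = 52.7 and V on the +x side, so V = (52.700, 0.0000). A1 meets LV tangentially, so MV is at right angles to LV, so M = V + (0, 7.3) = (52.700, 7.3000). On A1, V sits at bearing -90° from M; a 122° counterclockwise sweep puts B at bearing 32°, so B = M + 7.3·(cos 32°, sin 32°) = (58.891, 11.168). The tangent condition forces MB to be normal to BW, so BW runs along (−sin 32°, cos 32°); with |BW| = 11.7, W = (52.691, 21.091). Then |LW| = |W − L| = 56.755.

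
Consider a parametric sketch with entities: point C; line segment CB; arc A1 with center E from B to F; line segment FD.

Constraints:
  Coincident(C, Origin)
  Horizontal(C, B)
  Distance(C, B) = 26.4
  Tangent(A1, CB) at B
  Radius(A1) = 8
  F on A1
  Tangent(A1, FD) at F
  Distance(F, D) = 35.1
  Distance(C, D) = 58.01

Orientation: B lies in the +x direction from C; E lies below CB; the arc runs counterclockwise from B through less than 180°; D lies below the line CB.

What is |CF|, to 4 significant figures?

23.79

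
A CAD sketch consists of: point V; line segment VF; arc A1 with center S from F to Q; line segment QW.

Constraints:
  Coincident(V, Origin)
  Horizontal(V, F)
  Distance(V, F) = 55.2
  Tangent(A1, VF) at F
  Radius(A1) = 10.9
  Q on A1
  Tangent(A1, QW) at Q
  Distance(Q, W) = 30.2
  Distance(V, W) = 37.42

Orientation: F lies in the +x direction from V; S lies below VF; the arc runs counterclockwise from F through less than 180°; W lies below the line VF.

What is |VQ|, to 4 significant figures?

47.24

Checks: |SQ| = 10.90 ✓; ∠(SQ, QW) = 90.00° ✓; |QW| = 30.20 ✓; |VW| = 37.42 ✓.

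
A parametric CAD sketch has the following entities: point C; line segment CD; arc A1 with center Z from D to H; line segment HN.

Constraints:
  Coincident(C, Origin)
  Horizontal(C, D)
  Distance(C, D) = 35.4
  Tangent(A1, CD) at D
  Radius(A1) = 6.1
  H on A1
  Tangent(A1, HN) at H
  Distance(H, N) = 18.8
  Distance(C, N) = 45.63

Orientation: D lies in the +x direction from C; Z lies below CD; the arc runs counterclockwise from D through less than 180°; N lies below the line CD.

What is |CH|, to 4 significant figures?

31.08

Checks: C.y = 0.00, D.y = 0.00 ✓; |ZH| = 6.100 ✓; ∠(ZH, HN) = 90.00° ✓; |HN| = 18.80 ✓; |CN| = 45.63 ✓.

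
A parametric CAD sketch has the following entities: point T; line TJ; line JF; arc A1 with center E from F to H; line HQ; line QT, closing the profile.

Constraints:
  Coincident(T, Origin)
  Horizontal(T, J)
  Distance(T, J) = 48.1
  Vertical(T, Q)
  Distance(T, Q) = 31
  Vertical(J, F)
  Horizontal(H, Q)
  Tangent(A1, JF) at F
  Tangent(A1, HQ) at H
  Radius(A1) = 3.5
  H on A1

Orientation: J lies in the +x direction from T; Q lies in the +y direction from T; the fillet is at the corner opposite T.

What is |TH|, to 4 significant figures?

54.32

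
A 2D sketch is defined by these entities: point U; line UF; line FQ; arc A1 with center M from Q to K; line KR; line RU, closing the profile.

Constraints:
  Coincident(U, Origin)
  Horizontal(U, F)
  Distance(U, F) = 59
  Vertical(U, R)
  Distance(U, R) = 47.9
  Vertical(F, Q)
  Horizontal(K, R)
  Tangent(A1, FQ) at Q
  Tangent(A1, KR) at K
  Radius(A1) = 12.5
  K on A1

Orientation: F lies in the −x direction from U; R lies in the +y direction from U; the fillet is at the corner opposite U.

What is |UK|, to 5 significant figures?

66.758

The virtual corner opposite U is at (-59.000, 47.900). The tangent condition forces MQ to be normal to FQ and since A1 is tangent to KR there, MK ⟂ KR, with radius 12.5, so the center M sits 12.5 in from both sides at M = (-46.500, 35.400). That places the tangent points at Q = (-59.000, 35.400) on FQ and K = (-46.500, 47.900) on KR. Then |UK| = |K − U| = 66.758.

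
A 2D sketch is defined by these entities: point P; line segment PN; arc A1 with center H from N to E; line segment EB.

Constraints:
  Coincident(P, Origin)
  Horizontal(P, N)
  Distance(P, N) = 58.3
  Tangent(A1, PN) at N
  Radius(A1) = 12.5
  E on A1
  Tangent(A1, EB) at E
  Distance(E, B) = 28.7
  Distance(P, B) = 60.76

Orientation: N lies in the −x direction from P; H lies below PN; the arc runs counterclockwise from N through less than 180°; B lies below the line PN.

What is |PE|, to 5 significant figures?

70.059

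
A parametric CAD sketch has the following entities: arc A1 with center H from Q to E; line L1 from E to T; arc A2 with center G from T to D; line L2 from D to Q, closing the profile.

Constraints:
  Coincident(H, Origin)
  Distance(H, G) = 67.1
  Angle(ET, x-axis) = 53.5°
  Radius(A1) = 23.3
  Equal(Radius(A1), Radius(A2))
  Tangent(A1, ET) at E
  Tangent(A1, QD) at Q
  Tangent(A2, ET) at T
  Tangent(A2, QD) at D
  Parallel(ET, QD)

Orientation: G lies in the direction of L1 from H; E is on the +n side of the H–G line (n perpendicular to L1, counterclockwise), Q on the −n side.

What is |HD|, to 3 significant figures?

71.0

The slot axis is L1's direction at 53.5°, so u = (cos 53.5°, sin 53.5°) = (0.595, 0.804) and n = (−sin 53.5°, cos 53.5°) = (-0.804, 0.595). H is at the origin and G lies 67.1 along u from H, so G = 67.1·u = (39.9, 53.9). Tangency of A1 to both parallel lines with radius 23.3 puts E and Q at H ± 23.3·n: E = (-18.7, 13.9), Q = (18.7, -13.9). Equal radii place T and D the same way about G: T = G + 23.3·n = (21.2, 67.8), D = G − 23.3·n = (58.6, 40.1). Then |HD| = |D − H| = 71.0.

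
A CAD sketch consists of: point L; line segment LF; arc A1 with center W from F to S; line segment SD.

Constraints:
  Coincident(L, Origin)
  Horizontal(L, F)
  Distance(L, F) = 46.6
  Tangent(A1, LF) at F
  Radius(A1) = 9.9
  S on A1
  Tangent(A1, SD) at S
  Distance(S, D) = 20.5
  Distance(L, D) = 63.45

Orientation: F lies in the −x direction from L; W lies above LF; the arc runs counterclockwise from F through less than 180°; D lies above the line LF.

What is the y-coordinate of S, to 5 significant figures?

17.325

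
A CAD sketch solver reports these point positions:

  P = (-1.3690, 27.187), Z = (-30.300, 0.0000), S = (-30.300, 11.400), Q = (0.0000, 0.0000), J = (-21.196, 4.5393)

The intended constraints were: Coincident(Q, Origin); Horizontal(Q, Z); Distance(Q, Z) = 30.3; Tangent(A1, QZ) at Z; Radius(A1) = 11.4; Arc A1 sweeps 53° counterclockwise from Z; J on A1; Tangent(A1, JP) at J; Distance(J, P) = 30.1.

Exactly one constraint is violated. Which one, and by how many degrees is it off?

Tangent(A1, JP) at J — off by 4.20°.

Q = (0.00, 0.00) ✓; Q.y = 0.00, Z.y = 0.00 ✓; |QZ| = 30.30 ✓; ∠(SZ, ZQ) = 90.00° ✓; |SZ| = 11.40 ✓; bearing(S→J) − bearing(S→Z) = 53.00° ✓; |SJ| = 11.40 ✓; ∠(SJ, JP) = 94.20° ✗; |JP| = 30.10 ✓.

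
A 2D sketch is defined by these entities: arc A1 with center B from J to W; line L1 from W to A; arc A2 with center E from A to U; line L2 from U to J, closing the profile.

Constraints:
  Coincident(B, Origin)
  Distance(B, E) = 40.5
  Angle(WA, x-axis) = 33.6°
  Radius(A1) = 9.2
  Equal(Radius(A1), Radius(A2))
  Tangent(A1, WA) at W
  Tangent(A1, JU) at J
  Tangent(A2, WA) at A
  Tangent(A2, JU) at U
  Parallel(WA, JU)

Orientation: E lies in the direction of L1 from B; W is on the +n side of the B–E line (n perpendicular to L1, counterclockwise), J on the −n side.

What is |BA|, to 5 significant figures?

41.532

Tangency of A1 to both parallel lines with radius 9.2 puts W and J at B ± 9.2·n: W = (-5.0912, 7.6629), J = (5.0912, -7.6629). Equal radii place A and U the same way about E: A = E + 9.2·n = (28.642, 30.075), U = E − 9.2·n = (38.825, 14.749). Then |BA| = |A − B| = 41.532.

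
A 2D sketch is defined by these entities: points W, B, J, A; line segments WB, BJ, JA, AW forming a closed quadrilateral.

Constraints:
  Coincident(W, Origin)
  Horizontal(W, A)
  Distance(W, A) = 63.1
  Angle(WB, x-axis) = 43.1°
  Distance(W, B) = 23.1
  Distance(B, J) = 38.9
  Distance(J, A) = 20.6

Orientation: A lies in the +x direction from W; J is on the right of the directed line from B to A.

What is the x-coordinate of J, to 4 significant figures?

45.44

Checks: |BJ| = 38.90 ✓; |JA| = 20.60 ✓.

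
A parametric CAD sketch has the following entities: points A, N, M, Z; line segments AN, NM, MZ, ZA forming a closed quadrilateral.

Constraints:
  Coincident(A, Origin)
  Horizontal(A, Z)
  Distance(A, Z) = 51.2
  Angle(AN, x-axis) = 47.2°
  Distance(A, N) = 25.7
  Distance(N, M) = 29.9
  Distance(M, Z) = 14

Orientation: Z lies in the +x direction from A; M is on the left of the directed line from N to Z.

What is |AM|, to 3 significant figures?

48.7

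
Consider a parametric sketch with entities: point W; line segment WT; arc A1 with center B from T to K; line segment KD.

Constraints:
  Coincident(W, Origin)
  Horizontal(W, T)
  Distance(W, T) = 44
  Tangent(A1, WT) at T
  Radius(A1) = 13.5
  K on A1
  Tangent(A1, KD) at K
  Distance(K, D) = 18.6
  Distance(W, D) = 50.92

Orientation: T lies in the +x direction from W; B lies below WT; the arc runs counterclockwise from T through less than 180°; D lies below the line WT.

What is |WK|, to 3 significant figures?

35.7

Checks: |WT| = 44.00 ✓; |BK| = 13.50 ✓; ∠(BK, KD) = 90.00° ✓; |KD| = 18.60 ✓; |WD| = 50.92 ✓.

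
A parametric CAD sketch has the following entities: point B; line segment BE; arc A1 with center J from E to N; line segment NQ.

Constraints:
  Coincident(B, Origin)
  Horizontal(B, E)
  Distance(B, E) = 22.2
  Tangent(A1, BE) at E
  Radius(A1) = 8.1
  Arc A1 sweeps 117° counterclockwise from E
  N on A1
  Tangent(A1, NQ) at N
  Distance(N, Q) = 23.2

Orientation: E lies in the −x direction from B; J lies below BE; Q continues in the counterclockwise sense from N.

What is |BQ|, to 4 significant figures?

37.54

On A1, E sits at bearing 90° from J; a 117° counterclockwise sweep puts N at bearing 207°, so N = J + 8.1·(cos 207°, sin 207°) = (-29.42, -11.78). The tangent condition forces JN to be normal to NQ, so NQ runs along (−sin 207°, cos 207°); with |NQ| = 23.2, Q = (-18.88, -32.45). Then |BQ| = |Q − B| = 37.54.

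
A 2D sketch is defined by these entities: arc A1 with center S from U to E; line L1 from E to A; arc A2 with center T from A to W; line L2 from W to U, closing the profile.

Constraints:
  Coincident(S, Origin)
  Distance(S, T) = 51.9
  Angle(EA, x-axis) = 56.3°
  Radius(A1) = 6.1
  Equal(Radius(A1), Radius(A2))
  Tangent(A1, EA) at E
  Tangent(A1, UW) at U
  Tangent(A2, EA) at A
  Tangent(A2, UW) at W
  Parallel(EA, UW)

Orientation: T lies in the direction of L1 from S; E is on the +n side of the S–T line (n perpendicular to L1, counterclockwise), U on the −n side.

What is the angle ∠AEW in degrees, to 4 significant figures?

13.23°

The slot axis is L1's direction at 56.3°, so u = (cos 56.3°, sin 56.3°) = (0.5548, 0.8320) and n = (−sin 56.3°, cos 56.3°) = (-0.8320, 0.5548). S is at the origin and T lies 51.9 along u from S, so T = 51.9·u = (28.80, 43.18). Tangency of A1 to both parallel lines with radius 6.1 puts E and U at S ± 6.1·n: E = (-5.075, 3.385), U = (5.075, -3.385). Equal radii place A and W the same way about T: A = T + 6.1·n = (23.72, 46.56), W = T − 6.1·n = (33.87, 39.79). Then cos ∠AEW = EA·EW / (|EA||EW|), giving 13.23°.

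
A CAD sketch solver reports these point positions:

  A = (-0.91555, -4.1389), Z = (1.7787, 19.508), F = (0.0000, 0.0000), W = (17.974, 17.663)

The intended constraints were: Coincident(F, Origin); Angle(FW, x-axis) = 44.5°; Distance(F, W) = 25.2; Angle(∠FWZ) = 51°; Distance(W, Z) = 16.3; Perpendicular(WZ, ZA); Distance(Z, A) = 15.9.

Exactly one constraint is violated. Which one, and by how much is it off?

Distance(Z, A) = 15.9 — off by 7.90.

F = (0.00, 0.00) ✓; FW at 44.50° ✓; |FW| = 25.20 ✓; ∠FWZ = 51.00° ✓; |WZ| = 16.30 ✓; ∠(WZ, ZA) = 90.00° ✓; |ZA| = 23.80 ✗.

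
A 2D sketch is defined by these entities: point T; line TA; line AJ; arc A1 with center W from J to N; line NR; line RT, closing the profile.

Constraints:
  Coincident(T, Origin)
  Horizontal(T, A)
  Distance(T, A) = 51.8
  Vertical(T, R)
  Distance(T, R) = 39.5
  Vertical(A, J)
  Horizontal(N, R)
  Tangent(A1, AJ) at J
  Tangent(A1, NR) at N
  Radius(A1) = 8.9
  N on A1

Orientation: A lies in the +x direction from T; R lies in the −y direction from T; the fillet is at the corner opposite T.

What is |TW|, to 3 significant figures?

52.7

TR is vertical with |TR| = 39.5 and R on the −y side, so R = (0.00, -39.5). The virtual corner opposite T is at (51.8, -39.5). The tangent condition forces WJ to be normal to AJ and the tangent condition forces WN to be normal to NR, with radius 8.9, so the center W sits 8.9 in from both sides at W = (42.9, -30.6). Then |TW| = |W − T| = 52.7.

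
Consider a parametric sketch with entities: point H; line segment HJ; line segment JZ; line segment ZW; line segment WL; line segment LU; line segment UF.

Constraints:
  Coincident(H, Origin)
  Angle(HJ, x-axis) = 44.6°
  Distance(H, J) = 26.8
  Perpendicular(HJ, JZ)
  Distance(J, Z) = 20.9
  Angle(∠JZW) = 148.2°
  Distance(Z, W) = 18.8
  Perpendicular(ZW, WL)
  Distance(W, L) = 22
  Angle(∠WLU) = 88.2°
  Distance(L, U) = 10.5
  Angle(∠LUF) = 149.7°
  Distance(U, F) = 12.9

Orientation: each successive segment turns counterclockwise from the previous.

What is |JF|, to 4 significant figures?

15.61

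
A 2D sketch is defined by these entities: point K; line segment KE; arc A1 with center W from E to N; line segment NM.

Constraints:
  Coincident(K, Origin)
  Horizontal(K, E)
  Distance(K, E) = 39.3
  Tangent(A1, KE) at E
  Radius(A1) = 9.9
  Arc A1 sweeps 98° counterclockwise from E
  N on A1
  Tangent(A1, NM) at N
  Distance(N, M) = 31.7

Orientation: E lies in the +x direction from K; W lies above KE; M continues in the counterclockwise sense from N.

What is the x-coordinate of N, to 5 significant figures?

49.104

K is at the origin; KE is horizontal with |KE| = 39.3 and E on the +x side, so E = (39.300, 0.0000). A1 meets KE tangentially, so WE is at right angles to KE, so W = E + (0, 9.9) = (39.300, 9.9000). On A1, E sits at bearing -90° from W; a 98° counterclockwise sweep puts N at bearing 8°, so N = W + 9.9·(cos 8°, sin 8°) = (49.104, 11.278). So N.x = 49.104.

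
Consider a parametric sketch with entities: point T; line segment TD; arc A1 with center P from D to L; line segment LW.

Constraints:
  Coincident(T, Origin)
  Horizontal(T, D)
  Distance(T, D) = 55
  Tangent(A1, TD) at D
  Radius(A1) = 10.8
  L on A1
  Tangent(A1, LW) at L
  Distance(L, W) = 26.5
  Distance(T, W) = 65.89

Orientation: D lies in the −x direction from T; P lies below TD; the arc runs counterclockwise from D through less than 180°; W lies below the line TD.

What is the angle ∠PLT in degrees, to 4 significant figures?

12.89°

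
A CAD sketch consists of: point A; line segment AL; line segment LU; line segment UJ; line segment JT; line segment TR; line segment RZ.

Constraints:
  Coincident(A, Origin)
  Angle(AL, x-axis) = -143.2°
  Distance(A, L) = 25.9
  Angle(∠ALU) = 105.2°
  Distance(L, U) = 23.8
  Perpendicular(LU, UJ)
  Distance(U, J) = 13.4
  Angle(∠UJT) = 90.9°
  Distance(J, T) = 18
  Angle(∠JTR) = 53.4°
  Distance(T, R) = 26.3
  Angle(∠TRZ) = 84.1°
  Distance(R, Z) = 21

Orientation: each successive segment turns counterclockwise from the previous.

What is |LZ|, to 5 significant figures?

37.382

A is at the origin; AL runs at -143.2° with length 25.9, so L = (-20.739, -15.515). ∠ALU = 105.2° gives LU at -68.400° from the x-axis; with |LU| = 23.8, U = (-11.978, -37.643). The perpendicularity gives UJ at right angles to LU, so UJ runs at 21.600°; with |UJ| = 13.4, J = (0.48143, -32.711). ∠UJT = 90.9° gives JT at 110.70° from the x-axis; with |JT| = 18.0, T = (-5.8811, -15.873). ∠JTR = 53.4° gives TR at -122.70° from the x-axis; with |TR| = 26.3, R = (-20.089, -38.004). ∠TRZ = 84.1° gives RZ at -26.800° from the x-axis; with |RZ| = 21.0, Z = (-1.3451, -47.473). Then |LZ| = |Z − L| = 37.382.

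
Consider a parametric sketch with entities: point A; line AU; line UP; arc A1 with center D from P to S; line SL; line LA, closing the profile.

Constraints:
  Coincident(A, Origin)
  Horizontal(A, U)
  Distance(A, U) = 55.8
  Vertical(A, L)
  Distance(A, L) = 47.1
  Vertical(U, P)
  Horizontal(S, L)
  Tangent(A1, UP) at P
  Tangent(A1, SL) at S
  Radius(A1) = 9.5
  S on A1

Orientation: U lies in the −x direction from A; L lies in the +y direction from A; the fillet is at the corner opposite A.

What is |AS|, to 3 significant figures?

66.0

A is at the origin; A and U share the same y with |AU| = 55.8 and U on the −x side, so U = (-55.8, 0.00). AL is vertical with |AL| = 47.1 and L on the +y side, so L = (0.00, 47.1). The virtual corner opposite A is at (-55.8, 47.1). Tangency of A1 to UP means the radius DP is perpendicular to UP and tangency of A1 to SL means the radius DS is perpendicular to SL, with radius 9.5, so the center D sits 9.5 in from both sides at D = (-46.3, 37.6). That places the tangent points at P = (-55.8, 37.6) on UP and S = (-46.3, 47.1) on SL. Then |AS| = |S − A| = 66.0.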